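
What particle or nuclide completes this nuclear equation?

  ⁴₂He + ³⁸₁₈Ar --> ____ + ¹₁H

K-41

Conserve mass number: 4 + 38 = A + 1, so A = 41.
Conserve atomic number: 2 + 18 = Z + 1, so Z = 19.
Z = 19 is potassium, so the species is ⁴¹₁₉K.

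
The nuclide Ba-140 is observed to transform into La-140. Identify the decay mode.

ΔA = 140 − 140 = 0; ΔZ = 57 − 56 = +1.
A is unchanged and Z rises by 1 — a neutron has become a proton (β⁻ decay).

beta-minus decay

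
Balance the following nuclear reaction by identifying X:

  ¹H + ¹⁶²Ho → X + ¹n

Conserve mass number: 1 + 162 = A + 1, so A = 162.
Conserve atomic number: 1 + 67 = Z + 0, so Z = 68.
Z = 68 is erbium, so the species is ¹⁶²Er.

Er-162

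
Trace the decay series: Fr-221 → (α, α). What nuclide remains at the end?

Start: (A, Z) = (221, 87).
After α: (217, 85).
After α: (213, 83).
Z = 83 is bismuth.

Bi-213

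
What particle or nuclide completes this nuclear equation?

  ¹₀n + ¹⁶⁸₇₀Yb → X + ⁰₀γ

Yb-169

Conserve mass number: 1 + 168 = A + 0, so A = 169.
Conserve atomic number: 0 + 70 = Z + 0, so Z = 70.
Z = 70 is ytterbium, so the species is ¹⁶⁹₇₀Yb.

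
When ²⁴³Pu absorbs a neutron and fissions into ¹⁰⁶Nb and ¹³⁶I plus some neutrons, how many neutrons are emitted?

Conserve mass number: 244 = 106 + 136 + k, so k = 244 − 242 = 2.
Check atomic number: 94 = 41 + 53 + 0 = 94. ✓

2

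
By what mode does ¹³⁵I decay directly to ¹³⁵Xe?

beta-minus decay

ΔA = 135 − 135 = 0; ΔZ = 54 − 53 = +1.
A is unchanged and Z rises by 1 — a neutron has become a proton (β⁻ decay).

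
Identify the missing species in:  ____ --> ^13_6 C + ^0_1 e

N-13

Conserve mass number: A = 13 + 0, so A = 13.
Conserve atomic number: Z = 6 + 1, so Z = 7.
Z = 7 is nitrogen, so the species is ^13_7 N.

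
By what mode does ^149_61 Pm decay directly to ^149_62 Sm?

ΔA = 149 − 149 = 0; ΔZ = 62 − 61 = +1.
A is unchanged and Z rises by 1 — a neutron has become a proton (β⁻ decay).

beta-minus decay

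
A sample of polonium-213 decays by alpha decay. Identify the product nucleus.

Alpha decay: mass number changes by -4, atomic number by -2.
A: 213 − 4 = 209; Z: 84 − 2 = 82.
Z = 82 is lead, so the daughter is lead-209.

Pb-209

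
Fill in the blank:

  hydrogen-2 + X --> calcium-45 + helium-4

Sc-47

Conserve mass number: 2 + A = 45 + 4, so A = 47.
Conserve atomic number: 1 + Z = 20 + 2, so Z = 21.
Z = 21 is scandium, so the species is scandium-47.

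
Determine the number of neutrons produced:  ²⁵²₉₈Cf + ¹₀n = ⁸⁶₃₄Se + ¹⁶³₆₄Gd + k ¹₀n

4

Conserve mass number: 253 = 86 + 163 + k, so k = 253 − 249 = 4.
Check atomic number: 98 = 34 + 64 + 0 = 98. ✓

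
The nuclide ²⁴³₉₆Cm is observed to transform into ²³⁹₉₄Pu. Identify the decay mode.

ΔA = 239 − 243 = -4; ΔZ = 94 − 96 = -2.
A drops by 4 and Z drops by 2 — the signature of alpha emission.

alpha decay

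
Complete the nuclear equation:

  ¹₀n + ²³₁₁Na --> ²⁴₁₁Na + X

gamma ray

Conserve mass number: 1 + 23 = 24 + A, so A = 0.
Conserve atomic number: 0 + 11 = 11 + Z, so Z = 0.
A = 0 and Z = 0 is ⁰₀γ — a gamma ray.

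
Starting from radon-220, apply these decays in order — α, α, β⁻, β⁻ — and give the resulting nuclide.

Po-212

Start: (A, Z) = (220, 86).
After α: (216, 84).
After α: (212, 82).
After β⁻: (212, 83).
After β⁻: (212, 84).
Z = 84 is polonium.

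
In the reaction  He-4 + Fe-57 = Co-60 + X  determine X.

proton

Conserve mass number: 4 + 57 = 60 + A, so A = 1.
Conserve atomic number: 2 + 26 = 27 + Z, so Z = 1.
A = 1 and Z = 1 is H-1 — a proton.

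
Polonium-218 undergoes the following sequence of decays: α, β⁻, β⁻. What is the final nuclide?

Start: (A, Z) = (218, 84).
After α: (214, 82).
After β⁻: (214, 83).
After β⁻: (214, 84).
Z = 84 is polonium.

Po-214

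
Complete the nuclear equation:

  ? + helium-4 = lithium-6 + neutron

triton

Conserve mass number: A + 4 = 6 + 1, so A = 3.
Conserve atomic number: Z + 2 = 3 + 0, so Z = 1.
A = 3 and Z = 1 is hydrogen-3 — a triton.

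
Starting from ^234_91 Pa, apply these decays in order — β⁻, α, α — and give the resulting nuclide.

Ra-226

Start: (A, Z) = (234, 91).
After β⁻: (234, 92).
After α: (230, 90).
After α: (226, 88).
Z = 88 is radium.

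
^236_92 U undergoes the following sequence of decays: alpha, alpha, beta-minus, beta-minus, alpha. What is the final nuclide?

Start: (A, Z) = (236, 92).
After α: (232, 90).
After α: (228, 88).
After β⁻: (228, 89).
After β⁻: (228, 90).
After α: (224, 88).
Z = 88 is radium.

Ra-224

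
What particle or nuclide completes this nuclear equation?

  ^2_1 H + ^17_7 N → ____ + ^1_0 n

Conserve mass number: 2 + 17 = A + 1, so A = 18.
Conserve atomic number: 1 + 7 = Z + 0, so Z = 8.
Z = 8 is oxygen, so the species is ^18_8 O.

O-18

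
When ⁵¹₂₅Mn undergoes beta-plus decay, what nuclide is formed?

Cr-51

Beta-plus decay: mass number changes by +0, atomic number by -1.
A: 51 = 51; Z: 25 − 1 = 24.
Z = 24 is chromium, so the daughter is ⁵¹₂₄Cr.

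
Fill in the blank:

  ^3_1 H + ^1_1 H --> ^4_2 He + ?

Conserve mass number: 3 + 1 = 4 + A, so A = 0.
Conserve atomic number: 1 + 1 = 2 + Z, so Z = 0.
A = 0 and Z = 0 is ^0_0 γ — a gamma ray.

gamma ray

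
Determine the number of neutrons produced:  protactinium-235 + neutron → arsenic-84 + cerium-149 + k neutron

Conserve mass number: 236 = 84 + 149 + k, so k = 236 − 233 = 3.
Check atomic number: 91 = 33 + 58 + 0 = 91. ✓

3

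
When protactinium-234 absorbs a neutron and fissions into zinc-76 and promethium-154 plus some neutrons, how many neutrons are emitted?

Conserve mass number: 235 = 76 + 154 + k, so k = 235 − 230 = 5.
Check atomic number: 91 = 30 + 61 + 0 = 91. ✓

5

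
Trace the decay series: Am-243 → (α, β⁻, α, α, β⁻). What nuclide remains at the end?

Pa-231

Start: (A, Z) = (243, 95).
After α: (239, 93).
After β⁻: (239, 94).
After α: (235, 92).
After α: (231, 90).
After β⁻: (231, 91).
Z = 91 is protactinium.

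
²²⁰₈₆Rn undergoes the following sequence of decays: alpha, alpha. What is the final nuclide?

Pb-212

Start: (A, Z) = (220, 86).
After α: (216, 84).
After α: (212, 82).
Z = 82 is lead.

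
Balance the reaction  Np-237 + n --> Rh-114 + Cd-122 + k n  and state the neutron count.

Conserve mass number: 238 = 114 + 122 + k, so k = 238 − 236 = 2.
Check atomic number: 93 = 45 + 48 + 0 = 93. ✓

2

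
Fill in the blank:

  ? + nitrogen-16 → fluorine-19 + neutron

Conserve mass number: A + 16 = 19 + 1, so A = 4.
Conserve atomic number: Z + 7 = 9 + 0, so Z = 2.
A = 4 and Z = 2 is helium-4 — an alpha particle.

alpha particle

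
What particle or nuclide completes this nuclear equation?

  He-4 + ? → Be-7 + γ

He-3

Conserve mass number: 4 + A = 7 + 0, so A = 3.
Conserve atomic number: 2 + Z = 4 + 0, so Z = 2.
Z = 2 is helium, so the species is He-3.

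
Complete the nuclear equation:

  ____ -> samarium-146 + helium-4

Gd-150

Conserve mass number: A = 146 + 4, so A = 150.
Conserve atomic number: Z = 62 + 2, so Z = 64.
Z = 64 is gadolinium, so the species is gadolinium-150.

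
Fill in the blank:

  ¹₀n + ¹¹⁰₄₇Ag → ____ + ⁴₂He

Rh-107

Conserve mass number: 1 + 110 = A + 4, so A = 107.
Conserve atomic number: 0 + 47 = Z + 2, so Z = 45.
Z = 45 is rhodium, so the species is ¹⁰⁷₄₅Rh.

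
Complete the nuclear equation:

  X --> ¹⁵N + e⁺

Conserve mass number: A = 15 + 0, so A = 15.
Conserve atomic number: Z = 7 + 1, so Z = 8.
Z = 8 is oxygen, so the species is ¹⁵O.

O-15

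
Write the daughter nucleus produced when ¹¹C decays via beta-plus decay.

Beta-plus decay: mass number changes by +0, atomic number by -1.
A: 11 = 11; Z: 6 − 1 = 5.
Z = 5 is boron, so the daughter is ¹¹B.

B-11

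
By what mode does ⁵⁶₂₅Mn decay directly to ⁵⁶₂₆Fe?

ΔA = 56 − 56 = 0; ΔZ = 26 − 25 = +1.
A is unchanged and Z rises by 1 — a neutron has become a proton (β⁻ decay).

beta-minus decay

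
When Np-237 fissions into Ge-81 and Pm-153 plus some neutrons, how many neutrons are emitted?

3

Conserve mass number: 237 = 81 + 153 + k, so k = 237 − 234 = 3.
Check atomic number: 93 = 32 + 61 + 0 = 93. ✓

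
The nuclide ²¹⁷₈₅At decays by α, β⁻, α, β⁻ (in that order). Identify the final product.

Bi-209

Start: (A, Z) = (217, 85).
After α: (213, 83).
After β⁻: (213, 84).
After α: (209, 82).
After β⁻: (209, 83).
Z = 83 is bismuth.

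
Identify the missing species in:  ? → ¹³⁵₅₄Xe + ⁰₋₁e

Conserve mass number: A = 135 + 0, so A = 135.
Conserve atomic number: Z = 54 − 1, so Z = 53.
Z = 53 is iodine, so the species is ¹³⁵₅₃I.

I-135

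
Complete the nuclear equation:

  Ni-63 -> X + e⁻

Cu-63

Conserve mass number: 63 = A + 0, so A = 63.
Conserve atomic number: 28 = Z − 1, so Z = 29.
Z = 29 is copper, so the species is Cu-63.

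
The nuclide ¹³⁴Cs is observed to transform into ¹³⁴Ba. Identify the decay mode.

beta-minus decay

ΔA = 134 − 134 = 0; ΔZ = 56 − 55 = +1.
A is unchanged and Z rises by 1 — a neutron has become a proton (β⁻ decay).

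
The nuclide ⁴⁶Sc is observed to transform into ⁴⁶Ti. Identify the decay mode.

beta-minus decay

ΔA = 46 − 46 = 0; ΔZ = 22 − 21 = +1.
A is unchanged and Z rises by 1 — a neutron has become a proton (β⁻ decay).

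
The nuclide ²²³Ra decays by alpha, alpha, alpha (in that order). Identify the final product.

Start: (A, Z) = (223, 88).
After α: (219, 86).
After α: (215, 84).
After α: (211, 82).
Z = 82 is lead.

Pb-211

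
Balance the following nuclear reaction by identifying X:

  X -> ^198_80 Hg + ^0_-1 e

Au-198

Conserve mass number: A = 198 + 0, so A = 198.
Conserve atomic number: Z = 80 − 1, so Z = 79.
Z = 79 is gold, so the species is ^198_79 Au.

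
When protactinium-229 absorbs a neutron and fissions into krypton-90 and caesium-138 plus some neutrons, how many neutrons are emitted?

2

Conserve mass number: 230 = 90 + 138 + k, so k = 230 − 228 = 2.
Check atomic number: 91 = 36 + 55 + 0 = 91. ✓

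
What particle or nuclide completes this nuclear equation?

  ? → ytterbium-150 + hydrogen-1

Conserve mass number: A = 150 + 1, so A = 151.
Conserve atomic number: Z = 70 + 1, so Z = 71.
Z = 71 is lutetium, so the species is lutetium-151.

Lu-151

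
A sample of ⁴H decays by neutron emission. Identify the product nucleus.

Neutron emission: mass number changes by -1, atomic number by +0.
A: 4 − 1 = 3; Z: 1 = 1.
Z = 1 is hydrogen, so the daughter is ³H.

H-3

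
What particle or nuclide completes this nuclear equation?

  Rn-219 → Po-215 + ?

Conserve mass number: 219 = 215 + A, so A = 4.
Conserve atomic number: 86 = 84 + Z, so Z = 2.
A = 4 and Z = 2 is He-4 — an alpha particle.

alpha particle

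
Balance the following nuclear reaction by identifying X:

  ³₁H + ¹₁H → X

He-4

Conserve mass number: 3 + 1 = A, so A = 4.
Conserve atomic number: 1 + 1 = Z, so Z = 2.
A = 4 and Z = 2 is ⁴₂He — an alpha particle.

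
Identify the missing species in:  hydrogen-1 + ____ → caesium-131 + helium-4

Conserve mass number: 1 + A = 131 + 4, so A = 134.
Conserve atomic number: 1 + Z = 55 + 2, so Z = 56.
Z = 56 is barium, so the species is barium-134.

Ba-134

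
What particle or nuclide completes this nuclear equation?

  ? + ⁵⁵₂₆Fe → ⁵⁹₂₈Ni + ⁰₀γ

alpha particle

Conserve mass number: A + 55 = 59 + 0, so A = 4.
Conserve atomic number: Z + 26 = 28 + 0, so Z = 2.
A = 4 and Z = 2 is ⁴₂He — an alpha particle.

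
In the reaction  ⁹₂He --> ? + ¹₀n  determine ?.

Conserve mass number: 9 = A + 1, so A = 8.
Conserve atomic number: 2 = Z + 0, so Z = 2.
Z = 2 is helium, so the species is ⁸₂He.

He-8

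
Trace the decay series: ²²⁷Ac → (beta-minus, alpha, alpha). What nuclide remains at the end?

Rn-219

Start: (A, Z) = (227, 89).
After β⁻: (227, 90).
After α: (223, 88).
After α: (219, 86).
Z = 86 is radon.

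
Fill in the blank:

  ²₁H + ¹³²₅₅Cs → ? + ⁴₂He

Conserve mass number: 2 + 132 = A + 4, so A = 130.
Conserve atomic number: 1 + 55 = Z + 2, so Z = 54.
Z = 54 is xenon, so the species is ¹³⁰₅₄Xe.

Xe-130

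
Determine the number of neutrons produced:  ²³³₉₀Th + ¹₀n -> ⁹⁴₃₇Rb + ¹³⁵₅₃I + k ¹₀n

5

Conserve mass number: 234 = 94 + 135 + k, so k = 234 − 229 = 5.
Check atomic number: 90 = 37 + 53 + 0 = 90. ✓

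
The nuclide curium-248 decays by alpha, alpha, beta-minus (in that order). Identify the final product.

Np-240

Start: (A, Z) = (248, 96).
After α: (244, 94).
After α: (240, 92).
After β⁻: (240, 93).
Z = 93 is neptunium.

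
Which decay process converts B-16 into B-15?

ΔA = 15 − 16 = -1; ΔZ = 5 − 5 = +0.
A drops by 1 with Z unchanged — a neutron was emitted.

neutron emission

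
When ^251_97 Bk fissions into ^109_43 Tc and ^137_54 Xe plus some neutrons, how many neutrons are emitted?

5

Conserve mass number: 251 = 109 + 137 + k, so k = 251 − 246 = 5.
Check atomic number: 97 = 43 + 54 + 0 = 97. ✓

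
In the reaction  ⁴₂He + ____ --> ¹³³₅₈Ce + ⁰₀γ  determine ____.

Conserve mass number: 4 + A = 133 + 0, so A = 129.
Conserve atomic number: 2 + Z = 58 + 0, so Z = 56.
Z = 56 is barium, so the species is ¹²⁹₅₆Ba.

Ba-129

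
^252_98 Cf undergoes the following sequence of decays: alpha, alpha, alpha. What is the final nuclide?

U-240

Start: (A, Z) = (252, 98).
After α: (248, 96).
After α: (244, 94).
After α: (240, 92).
Z = 92 is uranium.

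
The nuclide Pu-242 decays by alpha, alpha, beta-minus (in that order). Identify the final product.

Pa-234

Start: (A, Z) = (242, 94).
After α: (238, 92).
After α: (234, 90).
After β⁻: (234, 91).
Z = 91 is protactinium.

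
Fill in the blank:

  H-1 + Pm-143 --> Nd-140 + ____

Conserve mass number: 1 + 143 = 140 + A, so A = 4.
Conserve atomic number: 1 + 61 = 60 + Z, so Z = 2.
A = 4 and Z = 2 is He-4 — an alpha particle.

alpha particle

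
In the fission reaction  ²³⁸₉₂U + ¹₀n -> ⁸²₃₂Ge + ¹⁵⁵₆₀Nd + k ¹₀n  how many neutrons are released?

2

Conserve mass number: 239 = 82 + 155 + k, so k = 239 − 237 = 2.
Check atomic number: 92 = 32 + 60 + 0 = 92. ✓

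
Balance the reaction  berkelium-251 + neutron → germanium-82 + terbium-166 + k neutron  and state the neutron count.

Conserve mass number: 252 = 82 + 166 + k, so k = 252 − 248 = 4.
Check atomic number: 97 = 32 + 65 + 0 = 97. ✓

4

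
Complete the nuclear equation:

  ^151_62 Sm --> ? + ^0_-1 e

Conserve mass number: 151 = A + 0, so A = 151.
Conserve atomic number: 62 = Z − 1, so Z = 63.
Z = 63 is europium, so the species is ^151_63 Eu.

Eu-151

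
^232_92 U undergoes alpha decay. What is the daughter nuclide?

Alpha decay: mass number changes by -4, atomic number by -2.
A: 232 − 4 = 228; Z: 92 − 2 = 90.
Z = 90 is thorium, so the daughter is ^228_90 Th.

Th-228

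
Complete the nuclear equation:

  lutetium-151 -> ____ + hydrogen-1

Yb-150

Conserve mass number: 151 = A + 1, so A = 150.
Conserve atomic number: 71 = Z + 1, so Z = 70.
Z = 70 is ytterbium, so the species is ytterbium-150.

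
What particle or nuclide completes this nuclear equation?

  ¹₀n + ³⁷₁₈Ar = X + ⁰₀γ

Ar-38

Conserve mass number: 1 + 37 = A + 0, so A = 38.
Conserve atomic number: 0 + 18 = Z + 0, so Z = 18.
Z = 18 is argon, so the species is ³⁸₁₈Ar.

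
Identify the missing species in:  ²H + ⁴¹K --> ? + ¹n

Ca-42

Conserve mass number: 2 + 41 = A + 1, so A = 42.
Conserve atomic number: 1 + 19 = Z + 0, so Z = 20.
Z = 20 is calcium, so the species is ⁴²Ca.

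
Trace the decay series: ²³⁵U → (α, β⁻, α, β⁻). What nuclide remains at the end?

Th-227

Start: (A, Z) = (235, 92).
After α: (231, 90).
After β⁻: (231, 91).
After α: (227, 89).
After β⁻: (227, 90).
Z = 90 is thorium.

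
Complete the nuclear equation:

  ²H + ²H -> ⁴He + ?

Conserve mass number: 2 + 2 = 4 + A, so A = 0.
Conserve atomic number: 1 + 1 = 2 + Z, so Z = 0.
A = 0 and Z = 0 is γ — a gamma ray.

gamma ray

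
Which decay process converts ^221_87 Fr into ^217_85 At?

ΔA = 217 − 221 = -4; ΔZ = 85 − 87 = -2.
A drops by 4 and Z drops by 2 — the signature of alpha emission.

alpha decay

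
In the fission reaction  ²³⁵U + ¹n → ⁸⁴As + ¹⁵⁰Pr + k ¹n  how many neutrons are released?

2

Conserve mass number: 236 = 84 + 150 + k, so k = 236 − 234 = 2.
Check atomic number: 92 = 33 + 59 + 0 = 92. ✓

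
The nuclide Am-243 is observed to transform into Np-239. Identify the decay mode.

alpha decay

ΔA = 239 − 243 = -4; ΔZ = 93 − 95 = -2.
A drops by 4 and Z drops by 2 — the signature of alpha emission.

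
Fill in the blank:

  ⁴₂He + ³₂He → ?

Be-7

Conserve mass number: 4 + 3 = A, so A = 7.
Conserve atomic number: 2 + 2 = Z, so Z = 4.
Z = 4 is beryllium, so the species is ⁷₄Be.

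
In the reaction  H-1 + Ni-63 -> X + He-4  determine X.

Co-60

Conserve mass number: 1 + 63 = A + 4, so A = 60.
Conserve atomic number: 1 + 28 = Z + 2, so Z = 27.
Z = 27 is cobalt, so the species is Co-60.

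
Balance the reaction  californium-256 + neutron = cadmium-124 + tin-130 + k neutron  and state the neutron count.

Conserve mass number: 257 = 124 + 130 + k, so k = 257 − 254 = 3.
Check atomic number: 98 = 48 + 50 + 0 = 98. ✓

3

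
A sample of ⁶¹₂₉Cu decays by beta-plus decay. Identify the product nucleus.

Beta-plus decay: mass number changes by +0, atomic number by -1.
A: 61 = 61; Z: 29 − 1 = 28.
Z = 28 is nickel, so the daughter is ⁶¹₂₈Ni.

Ni-61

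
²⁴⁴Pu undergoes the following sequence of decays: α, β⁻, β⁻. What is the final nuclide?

Start: (A, Z) = (244, 94).
After α: (240, 92).
After β⁻: (240, 93).
After β⁻: (240, 94).
Z = 94 is plutonium.

Pu-240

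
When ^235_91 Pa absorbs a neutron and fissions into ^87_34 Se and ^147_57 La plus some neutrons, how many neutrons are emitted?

2

Conserve mass number: 236 = 87 + 147 + k, so k = 236 − 234 = 2.
Check atomic number: 91 = 34 + 57 + 0 = 91. ✓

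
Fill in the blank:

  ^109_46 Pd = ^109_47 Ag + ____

Conserve mass number: 109 = 109 + A, so A = 0.
Conserve atomic number: 46 = 47 + Z, so Z = -1.
A = 0 and Z = -1 is ^0_-1 e — a beta-minus particle.

beta-minus particle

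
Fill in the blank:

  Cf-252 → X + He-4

Cm-248

Conserve mass number: 252 = A + 4, so A = 248.
Conserve atomic number: 98 = Z + 2, so Z = 96.
Z = 96 is curium, so the species is Cm-248.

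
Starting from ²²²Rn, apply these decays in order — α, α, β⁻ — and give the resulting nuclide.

Start: (A, Z) = (222, 86).
After α: (218, 84).
After α: (214, 82).
After β⁻: (214, 83).
Z = 83 is bismuth.

Bi-214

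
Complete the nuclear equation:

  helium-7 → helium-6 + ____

Conserve mass number: 7 = 6 + A, so A = 1.
Conserve atomic number: 2 = 2 + Z, so Z = 0.
A = 1 and Z = 0 is neutron — a neutron.

neutron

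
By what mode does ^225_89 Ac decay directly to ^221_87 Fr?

alpha decay

ΔA = 221 − 225 = -4; ΔZ = 87 − 89 = -2.
A drops by 4 and Z drops by 2 — the signature of alpha emission.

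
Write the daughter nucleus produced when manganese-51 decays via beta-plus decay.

Cr-51

Beta-plus decay: mass number changes by +0, atomic number by -1.
A: 51 = 51; Z: 25 − 1 = 24.
Z = 24 is chromium, so the daughter is chromium-51.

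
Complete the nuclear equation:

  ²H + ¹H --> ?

He-3

Conserve mass number: 2 + 1 = A, so A = 3.
Conserve atomic number: 1 + 1 = Z, so Z = 2.
Z = 2 is helium, so the species is ³He.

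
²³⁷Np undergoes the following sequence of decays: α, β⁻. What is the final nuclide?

U-233

Start: (A, Z) = (237, 93).
After α: (233, 91).
After β⁻: (233, 92).
Z = 92 is uranium.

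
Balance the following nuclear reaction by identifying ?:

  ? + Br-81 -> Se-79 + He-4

Conserve mass number: A + 81 = 79 + 4, so A = 2.
Conserve atomic number: Z + 35 = 34 + 2, so Z = 1.
A = 2 and Z = 1 is H-2 — a deuteron.

deuteron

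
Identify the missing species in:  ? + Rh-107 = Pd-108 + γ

Conserve mass number: A + 107 = 108 + 0, so A = 1.
Conserve atomic number: Z + 45 = 46 + 0, so Z = 1.
A = 1 and Z = 1 is H-1 — a proton.

proton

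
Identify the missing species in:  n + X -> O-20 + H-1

F-20

Conserve mass number: 1 + A = 20 + 1, so A = 20.
Conserve atomic number: 0 + Z = 8 + 1, so Z = 9.
Z = 9 is fluorine, so the species is F-20.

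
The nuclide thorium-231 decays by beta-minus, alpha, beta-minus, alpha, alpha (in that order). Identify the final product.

Rn-219

Start: (A, Z) = (231, 90).
After β⁻: (231, 91).
After α: (227, 89).
After β⁻: (227, 90).
After α: (223, 88).
After α: (219, 86).
Z = 86 is radon.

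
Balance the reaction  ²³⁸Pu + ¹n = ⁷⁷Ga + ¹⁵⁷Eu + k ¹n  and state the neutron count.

Conserve mass number: 239 = 77 + 157 + k, so k = 239 − 234 = 5.
Check atomic number: 94 = 31 + 63 + 0 = 94. ✓

5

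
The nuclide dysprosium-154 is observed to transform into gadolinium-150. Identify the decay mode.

ΔA = 150 − 154 = -4; ΔZ = 64 − 66 = -2.
A drops by 4 and Z drops by 2 — the signature of alpha emission.

alpha decay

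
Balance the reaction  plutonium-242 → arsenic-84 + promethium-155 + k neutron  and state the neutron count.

Conserve mass number: 242 = 84 + 155 + k, so k = 242 − 239 = 3.
Check atomic number: 94 = 33 + 61 + 0 = 94. ✓

3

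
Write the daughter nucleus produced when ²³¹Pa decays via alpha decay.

Alpha decay: mass number changes by -4, atomic number by -2.
A: 231 − 4 = 227; Z: 91 − 2 = 89.
Z = 89 is actinium, so the daughter is ²²⁷Ac.

Ac-227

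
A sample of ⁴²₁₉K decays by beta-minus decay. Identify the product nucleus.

Ca-42

Beta-minus decay: mass number changes by +0, atomic number by +1.
A: 42 = 42; Z: 19 + 1 = 20.
Z = 20 is calcium, so the daughter is ⁴²₂₀Ca.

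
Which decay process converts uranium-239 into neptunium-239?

beta-minus decay

ΔA = 239 − 239 = 0; ΔZ = 93 − 92 = +1.
A is unchanged and Z rises by 1 — a neutron has become a proton (β⁻ decay).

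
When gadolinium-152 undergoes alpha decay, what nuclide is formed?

Sm-148

Alpha decay: mass number changes by -4, atomic number by -2.
A: 152 − 4 = 148; Z: 64 − 2 = 62.
Z = 62 is samarium, so the daughter is samarium-148.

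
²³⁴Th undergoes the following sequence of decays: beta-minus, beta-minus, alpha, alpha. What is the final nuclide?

Start: (A, Z) = (234, 90).
After β⁻: (234, 91).
After β⁻: (234, 92).
After α: (230, 90).
After α: (226, 88).
Z = 88 is radium.

Ra-226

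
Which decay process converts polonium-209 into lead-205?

alpha decay

ΔA = 205 − 209 = -4; ΔZ = 82 − 84 = -2.
A drops by 4 and Z drops by 2 — the signature of alpha emission.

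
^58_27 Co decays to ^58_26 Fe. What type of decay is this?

ΔA = 58 − 58 = 0; ΔZ = 26 − 27 = -1.
A is unchanged and Z drops by 1 — a proton has become a neutron (β⁺ emission or electron capture).

beta-plus decay or electron capture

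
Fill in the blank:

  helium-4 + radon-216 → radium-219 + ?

neutron

Conserve mass number: 4 + 216 = 219 + A, so A = 1.
Conserve atomic number: 2 + 86 = 88 + Z, so Z = 0.
A = 1 and Z = 0 is neutron — a neutron.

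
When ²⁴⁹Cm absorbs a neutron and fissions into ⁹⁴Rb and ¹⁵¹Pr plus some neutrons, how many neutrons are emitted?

Conserve mass number: 250 = 94 + 151 + k, so k = 250 − 245 = 5.
Check atomic number: 96 = 37 + 59 + 0 = 96. ✓

5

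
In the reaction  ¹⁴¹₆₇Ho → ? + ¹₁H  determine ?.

Dy-140

Conserve mass number: 141 = A + 1, so A = 140.
Conserve atomic number: 67 = Z + 1, so Z = 66.
Z = 66 is dysprosium, so the species is ¹⁴⁰₆₆Dy.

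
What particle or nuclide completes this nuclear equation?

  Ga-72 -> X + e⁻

Conserve mass number: 72 = A + 0, so A = 72.
Conserve atomic number: 31 = Z − 1, so Z = 32.
Z = 32 is germanium, so the species is Ge-72.

Ge-72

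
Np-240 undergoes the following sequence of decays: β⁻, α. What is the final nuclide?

Start: (A, Z) = (240, 93).
After β⁻: (240, 94).
After α: (236, 92).
Z = 92 is uranium.

U-236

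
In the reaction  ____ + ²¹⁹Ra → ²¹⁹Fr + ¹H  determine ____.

Conserve mass number: A + 219 = 219 + 1, so A = 1.
Conserve atomic number: Z + 88 = 87 + 1, so Z = 0.
A = 1 and Z = 0 is ¹n — a neutron.

neutron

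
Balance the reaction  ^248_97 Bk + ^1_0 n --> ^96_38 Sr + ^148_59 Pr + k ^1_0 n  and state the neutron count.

5

Conserve mass number: 249 = 96 + 148 + k, so k = 249 − 244 = 5.
Check atomic number: 97 = 38 + 59 + 0 = 97. ✓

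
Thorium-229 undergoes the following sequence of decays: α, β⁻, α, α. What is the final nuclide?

Start: (A, Z) = (229, 90).
After α: (225, 88).
After β⁻: (225, 89).
After α: (221, 87).
After α: (217, 85).
Z = 85 is astatine.

At-217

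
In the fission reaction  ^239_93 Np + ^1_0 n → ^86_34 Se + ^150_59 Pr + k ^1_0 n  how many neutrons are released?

4

Conserve mass number: 240 = 86 + 150 + k, so k = 240 − 236 = 4.
Check atomic number: 93 = 34 + 59 + 0 = 93. ✓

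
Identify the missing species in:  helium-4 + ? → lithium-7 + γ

Conserve mass number: 4 + A = 7 + 0, so A = 3.
Conserve atomic number: 2 + Z = 3 + 0, so Z = 1.
A = 3 and Z = 1 is hydrogen-3 — a triton.

triton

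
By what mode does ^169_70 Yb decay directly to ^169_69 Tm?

beta-plus decay or electron capture

ΔA = 169 − 169 = 0; ΔZ = 69 − 70 = -1.
A is unchanged and Z drops by 1 — a proton has become a neutron (β⁺ emission or electron capture).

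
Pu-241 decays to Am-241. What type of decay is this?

ΔA = 241 − 241 = 0; ΔZ = 95 − 94 = +1.
A is unchanged and Z rises by 1 — a neutron has become a proton (β⁻ decay).

beta-minus decay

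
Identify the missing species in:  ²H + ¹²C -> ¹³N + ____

Conserve mass number: 2 + 12 = 13 + A, so A = 1.
Conserve atomic number: 1 + 6 = 7 + Z, so Z = 0.
A = 1 and Z = 0 is ¹n — a neutron.

neutron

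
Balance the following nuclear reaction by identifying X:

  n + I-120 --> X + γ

I-121

Conserve mass number: 1 + 120 = A + 0, so A = 121.
Conserve atomic number: 0 + 53 = Z + 0, so Z = 53.
Z = 53 is iodine, so the species is I-121.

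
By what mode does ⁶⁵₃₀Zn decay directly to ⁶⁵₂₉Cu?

beta-plus decay or electron capture

ΔA = 65 − 65 = 0; ΔZ = 29 − 30 = -1.
A is unchanged and Z drops by 1 — a proton has become a neutron (β⁺ emission or electron capture).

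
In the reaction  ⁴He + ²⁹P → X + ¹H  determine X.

Conserve mass number: 4 + 29 = A + 1, so A = 32.
Conserve atomic number: 2 + 15 = Z + 1, so Z = 16.
Z = 16 is sulfur, so the species is ³²S.

S-32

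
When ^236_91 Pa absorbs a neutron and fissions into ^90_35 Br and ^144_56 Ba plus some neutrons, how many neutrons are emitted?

Conserve mass number: 237 = 90 + 144 + k, so k = 237 − 234 = 3.
Check atomic number: 91 = 35 + 56 + 0 = 91. ✓

3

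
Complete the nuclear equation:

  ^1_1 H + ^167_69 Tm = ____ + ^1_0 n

Yb-167

Conserve mass number: 1 + 167 = A + 1, so A = 167.
Conserve atomic number: 1 + 69 = Z + 0, so Z = 70.
Z = 70 is ytterbium, so the species is ^167_70 Yb.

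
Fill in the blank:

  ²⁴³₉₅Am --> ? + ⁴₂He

Conserve mass number: 243 = A + 4, so A = 239.
Conserve atomic number: 95 = Z + 2, so Z = 93.
Z = 93 is neptunium, so the species is ²³⁹₉₃Np.

Np-239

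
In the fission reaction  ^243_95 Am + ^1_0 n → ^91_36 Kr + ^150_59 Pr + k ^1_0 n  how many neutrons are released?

Conserve mass number: 244 = 91 + 150 + k, so k = 244 − 241 = 3.
Check atomic number: 95 = 36 + 59 + 0 = 95. ✓

3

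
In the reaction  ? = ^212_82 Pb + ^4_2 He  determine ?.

Conserve mass number: A = 212 + 4, so A = 216.
Conserve atomic number: Z = 82 + 2, so Z = 84.
Z = 84 is polonium, so the species is ^216_84 Po.

Po-216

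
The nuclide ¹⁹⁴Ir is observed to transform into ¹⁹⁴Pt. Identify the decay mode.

beta-minus decay

ΔA = 194 − 194 = 0; ΔZ = 78 − 77 = +1.
A is unchanged and Z rises by 1 — a neutron has become a proton (β⁻ decay).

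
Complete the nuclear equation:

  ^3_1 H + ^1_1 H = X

He-4

Conserve mass number: 3 + 1 = A, so A = 4.
Conserve atomic number: 1 + 1 = Z, so Z = 2.
A = 4 and Z = 2 is ^4_2 He — an alpha particle.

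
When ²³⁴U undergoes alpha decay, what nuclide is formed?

Alpha decay: mass number changes by -4, atomic number by -2.
A: 234 − 4 = 230; Z: 92 − 2 = 90.
Z = 90 is thorium, so the daughter is ²³⁰Th.

Th-230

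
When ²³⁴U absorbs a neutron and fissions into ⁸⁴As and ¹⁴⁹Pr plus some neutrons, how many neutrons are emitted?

2

Conserve mass number: 235 = 84 + 149 + k, so k = 235 − 233 = 2.
Check atomic number: 92 = 33 + 59 + 0 = 92. ✓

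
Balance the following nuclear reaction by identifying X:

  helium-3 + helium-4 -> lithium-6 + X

proton

Conserve mass number: 3 + 4 = 6 + A, so A = 1.
Conserve atomic number: 2 + 2 = 3 + Z, so Z = 1.
A = 1 and Z = 1 is hydrogen-1 — a proton.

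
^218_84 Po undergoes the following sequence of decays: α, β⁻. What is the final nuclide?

Bi-214

Start: (A, Z) = (218, 84).
After α: (214, 82).
After β⁻: (214, 83).
Z = 83 is bismuth.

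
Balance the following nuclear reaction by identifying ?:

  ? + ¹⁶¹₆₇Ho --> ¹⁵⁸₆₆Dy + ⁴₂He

Conserve mass number: A + 161 = 158 + 4, so A = 1.
Conserve atomic number: Z + 67 = 66 + 2, so Z = 1.
A = 1 and Z = 1 is ¹₁H — a proton.

proton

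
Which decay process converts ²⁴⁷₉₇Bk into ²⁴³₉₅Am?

ΔA = 243 − 247 = -4; ΔZ = 95 − 97 = -2.
A drops by 4 and Z drops by 2 — the signature of alpha emission.

alpha decay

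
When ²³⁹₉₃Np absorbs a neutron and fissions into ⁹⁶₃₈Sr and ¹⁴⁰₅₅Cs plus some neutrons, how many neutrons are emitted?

4

Conserve mass number: 240 = 96 + 140 + k, so k = 240 − 236 = 4.
Check atomic number: 93 = 38 + 55 + 0 = 93. ✓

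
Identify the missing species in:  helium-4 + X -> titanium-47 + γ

Ca-43

Conserve mass number: 4 + A = 47 + 0, so A = 43.
Conserve atomic number: 2 + Z = 22 + 0, so Z = 20.
Z = 20 is calcium, so the species is calcium-43.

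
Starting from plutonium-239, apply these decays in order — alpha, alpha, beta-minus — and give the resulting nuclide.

Start: (A, Z) = (239, 94).
After α: (235, 92).
After α: (231, 90).
After β⁻: (231, 91).
Z = 91 is protactinium.

Pa-231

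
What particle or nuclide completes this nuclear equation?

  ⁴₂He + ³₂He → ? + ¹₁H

Li-6

Conserve mass number: 4 + 3 = A + 1, so A = 6.
Conserve atomic number: 2 + 2 = Z + 1, so Z = 3.
Z = 3 is lithium, so the species is ⁶₃Li.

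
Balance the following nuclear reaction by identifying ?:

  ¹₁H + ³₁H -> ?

Conserve mass number: 1 + 3 = A, so A = 4.
Conserve atomic number: 1 + 1 = Z, so Z = 2.
A = 4 and Z = 2 is ⁴₂He — an alpha particle.

He-4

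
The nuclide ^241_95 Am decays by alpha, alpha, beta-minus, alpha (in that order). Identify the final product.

Start: (A, Z) = (241, 95).
After α: (237, 93).
After α: (233, 91).
After β⁻: (233, 92).
After α: (229, 90).
Z = 90 is thorium.

Th-229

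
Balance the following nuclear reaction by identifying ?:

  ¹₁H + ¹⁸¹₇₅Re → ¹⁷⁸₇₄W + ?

Conserve mass number: 1 + 181 = 178 + A, so A = 4.
Conserve atomic number: 1 + 75 = 74 + Z, so Z = 2.
A = 4 and Z = 2 is ⁴₂He — an alpha particle.

alpha particle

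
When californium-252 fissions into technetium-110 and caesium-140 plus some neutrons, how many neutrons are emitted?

2

Conserve mass number: 252 = 110 + 140 + k, so k = 252 − 250 = 2.
Check atomic number: 98 = 43 + 55 + 0 = 98. ✓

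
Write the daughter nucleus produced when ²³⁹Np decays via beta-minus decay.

Beta-minus decay: mass number changes by +0, atomic number by +1.
A: 239 = 239; Z: 93 + 1 = 94.
Z = 94 is plutonium, so the daughter is ²³⁹Pu.

Pu-239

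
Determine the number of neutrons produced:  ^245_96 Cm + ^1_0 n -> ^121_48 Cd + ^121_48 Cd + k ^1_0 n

Conserve mass number: 246 = 121 + 121 + k, so k = 246 − 242 = 4.
Check atomic number: 96 = 48 + 48 + 0 = 96. ✓

4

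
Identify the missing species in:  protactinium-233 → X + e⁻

U-233

Conserve mass number: 233 = A + 0, so A = 233.
Conserve atomic number: 91 = Z − 1, so Z = 92.
Z = 92 is uranium, so the species is uranium-233.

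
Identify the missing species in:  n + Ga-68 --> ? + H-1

Zn-68

Conserve mass number: 1 + 68 = A + 1, so A = 68.
Conserve atomic number: 0 + 31 = Z + 1, so Z = 30.
Z = 30 is zinc, so the species is Zn-68.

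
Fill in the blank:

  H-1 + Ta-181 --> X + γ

W-182

Conserve mass number: 1 + 181 = A + 0, so A = 182.
Conserve atomic number: 1 + 73 = Z + 0, so Z = 74.
Z = 74 is tungsten, so the species is W-182.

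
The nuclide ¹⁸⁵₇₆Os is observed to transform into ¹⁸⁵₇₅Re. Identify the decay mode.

ΔA = 185 − 185 = 0; ΔZ = 75 − 76 = -1.
A is unchanged and Z drops by 1 — a proton has become a neutron (β⁺ emission or electron capture).

beta-plus decay or electron capture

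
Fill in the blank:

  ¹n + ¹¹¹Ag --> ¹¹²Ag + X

Conserve mass number: 1 + 111 = 112 + A, so A = 0.
Conserve atomic number: 0 + 47 = 47 + Z, so Z = 0.
A = 0 and Z = 0 is γ — a gamma ray.

gamma ray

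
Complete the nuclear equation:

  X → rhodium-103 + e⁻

Conserve mass number: A = 103 + 0, so A = 103.
Conserve atomic number: Z = 45 − 1, so Z = 44.
Z = 44 is ruthenium, so the species is ruthenium-103.

Ru-103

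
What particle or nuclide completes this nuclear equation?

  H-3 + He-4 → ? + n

Li-6

Conserve mass number: 3 + 4 = A + 1, so A = 6.
Conserve atomic number: 1 + 2 = Z + 0, so Z = 3.
Z = 3 is lithium, so the species is Li-6.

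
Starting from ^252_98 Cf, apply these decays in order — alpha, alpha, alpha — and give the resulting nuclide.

Start: (A, Z) = (252, 98).
After α: (248, 96).
After α: (244, 94).
After α: (240, 92).
Z = 92 is uranium.

U-240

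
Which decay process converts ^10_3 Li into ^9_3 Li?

neutron emission

ΔA = 9 − 10 = -1; ΔZ = 3 − 3 = +0.
A drops by 1 with Z unchanged — a neutron was emitted.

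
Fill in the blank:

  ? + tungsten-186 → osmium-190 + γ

Conserve mass number: A + 186 = 190 + 0, so A = 4.
Conserve atomic number: Z + 74 = 76 + 0, so Z = 2.
A = 4 and Z = 2 is helium-4 — an alpha particle.

alpha particle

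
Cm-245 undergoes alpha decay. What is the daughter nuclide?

Pu-241

Alpha decay: mass number changes by -4, atomic number by -2.
A: 245 − 4 = 241; Z: 96 − 2 = 94.
Z = 94 is plutonium, so the daughter is Pu-241.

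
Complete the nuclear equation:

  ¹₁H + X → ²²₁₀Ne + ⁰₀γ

Conserve mass number: 1 + A = 22 + 0, so A = 21.
Conserve atomic number: 1 + Z = 10 + 0, so Z = 9.
Z = 9 is fluorine, so the species is ²¹₉F.

F-21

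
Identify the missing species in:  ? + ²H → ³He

Conserve mass number: A + 2 = 3, so A = 1.
Conserve atomic number: Z + 1 = 2, so Z = 1.
A = 1 and Z = 1 is ¹H — a proton.

proton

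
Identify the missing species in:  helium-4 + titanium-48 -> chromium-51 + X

neutron

Conserve mass number: 4 + 48 = 51 + A, so A = 1.
Conserve atomic number: 2 + 22 = 24 + Z, so Z = 0.
A = 1 and Z = 0 is neutron — a neutron.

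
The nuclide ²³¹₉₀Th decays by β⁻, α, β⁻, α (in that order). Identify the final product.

Ra-223

Start: (A, Z) = (231, 90).
After β⁻: (231, 91).
After α: (227, 89).
After β⁻: (227, 90).
After α: (223, 88).
Z = 88 is radium.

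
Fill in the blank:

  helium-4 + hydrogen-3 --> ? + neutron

Li-6

Conserve mass number: 4 + 3 = A + 1, so A = 6.
Conserve atomic number: 2 + 1 = Z + 0, so Z = 3.
Z = 3 is lithium, so the species is lithium-6.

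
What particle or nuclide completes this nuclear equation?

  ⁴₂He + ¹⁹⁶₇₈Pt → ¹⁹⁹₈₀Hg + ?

Conserve mass number: 4 + 196 = 199 + A, so A = 1.
Conserve atomic number: 2 + 78 = 80 + Z, so Z = 0.
A = 1 and Z = 0 is ¹₀n — a neutron.

neutron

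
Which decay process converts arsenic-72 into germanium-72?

beta-plus decay or electron capture

ΔA = 72 − 72 = 0; ΔZ = 32 − 33 = -1.
A is unchanged and Z drops by 1 — a proton has become a neutron (β⁺ emission or electron capture).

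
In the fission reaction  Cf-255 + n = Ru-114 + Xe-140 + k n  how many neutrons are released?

2

Conserve mass number: 256 = 114 + 140 + k, so k = 256 − 254 = 2.
Check atomic number: 98 = 44 + 54 + 0 = 98. ✓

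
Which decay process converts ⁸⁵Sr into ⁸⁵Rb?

ΔA = 85 − 85 = 0; ΔZ = 37 − 38 = -1.
A is unchanged and Z drops by 1 — a proton has become a neutron (β⁺ emission or electron capture).

beta-plus decay or electron capture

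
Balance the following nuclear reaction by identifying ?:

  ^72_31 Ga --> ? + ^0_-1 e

Ge-72

Conserve mass number: 72 = A + 0, so A = 72.
Conserve atomic number: 31 = Z − 1, so Z = 32.
Z = 32 is germanium, so the species is ^72_32 Ge.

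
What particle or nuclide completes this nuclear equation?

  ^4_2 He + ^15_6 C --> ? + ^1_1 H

Conserve mass number: 4 + 15 = A + 1, so A = 18.
Conserve atomic number: 2 + 6 = Z + 1, so Z = 7.
Z = 7 is nitrogen, so the species is ^18_7 N.

N-18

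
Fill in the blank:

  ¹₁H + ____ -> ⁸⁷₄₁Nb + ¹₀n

Zr-87

Conserve mass number: 1 + A = 87 + 1, so A = 87.
Conserve atomic number: 1 + Z = 41 + 0, so Z = 40.
Z = 40 is zirconium, so the species is ⁸⁷₄₀Zr.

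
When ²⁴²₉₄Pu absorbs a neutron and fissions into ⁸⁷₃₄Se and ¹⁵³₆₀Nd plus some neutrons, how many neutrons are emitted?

Conserve mass number: 243 = 87 + 153 + k, so k = 243 − 240 = 3.
Check atomic number: 94 = 34 + 60 + 0 = 94. ✓

3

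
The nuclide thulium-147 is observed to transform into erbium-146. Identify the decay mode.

proton emission

ΔA = 146 − 147 = -1; ΔZ = 68 − 69 = -1.
A drops by 1 and Z drops by 1 — a proton was emitted.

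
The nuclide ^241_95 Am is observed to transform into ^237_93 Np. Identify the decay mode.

ΔA = 237 − 241 = -4; ΔZ = 93 − 95 = -2.
A drops by 4 and Z drops by 2 — the signature of alpha emission.

alpha decay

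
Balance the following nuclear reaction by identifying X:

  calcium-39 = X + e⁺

Conserve mass number: 39 = A + 0, so A = 39.
Conserve atomic number: 20 = Z + 1, so Z = 19.
Z = 19 is potassium, so the species is potassium-39.

K-39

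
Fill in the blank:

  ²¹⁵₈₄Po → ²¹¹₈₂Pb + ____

alpha particle

Conserve mass number: 215 = 211 + A, so A = 4.
Conserve atomic number: 84 = 82 + Z, so Z = 2.
A = 4 and Z = 2 is ⁴₂He — an alpha particle.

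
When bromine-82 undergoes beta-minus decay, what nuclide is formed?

Kr-82

Beta-minus decay: mass number changes by +0, atomic number by +1.
A: 82 = 82; Z: 35 + 1 = 36.
Z = 36 is krypton, so the daughter is krypton-82.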